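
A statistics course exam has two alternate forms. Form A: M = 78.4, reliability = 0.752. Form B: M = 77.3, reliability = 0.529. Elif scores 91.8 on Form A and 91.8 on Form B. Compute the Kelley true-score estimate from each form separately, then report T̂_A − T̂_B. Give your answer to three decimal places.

T̂_A = 0.752(91.8) + 0.248(78.4) = 88.47680
T̂_B = 0.529(91.8) + 0.471(77.3) = 84.97050
T̂_A − T̂_B = 3.50630

3.506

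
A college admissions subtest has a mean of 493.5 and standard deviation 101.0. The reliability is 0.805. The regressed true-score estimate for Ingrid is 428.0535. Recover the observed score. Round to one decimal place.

T̂ = ρX + (1 − ρ)μ  ⇒  X = (T̂ − (1 − ρ)μ) / ρ
X = (428.0535 − 0.195 × 493.5) / 0.805 = (428.0535 − 96.2325) / 0.805 = 331.8210 / 0.805 = 412.200

412.2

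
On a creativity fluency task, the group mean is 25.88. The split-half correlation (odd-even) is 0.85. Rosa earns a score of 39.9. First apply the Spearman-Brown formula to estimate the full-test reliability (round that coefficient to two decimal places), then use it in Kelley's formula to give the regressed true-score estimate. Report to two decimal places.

38.78

Spearman-Brown: ρ = 2r/(1 + r) = 2(0.85)/(1 + 0.85) = 1.700/1.85 = 0.9189 → 0.92
Kelley's formula gives T̂ = 0.92·39.9 + 0.08·25.88 = 36.708 + 2.0704 = 38.778.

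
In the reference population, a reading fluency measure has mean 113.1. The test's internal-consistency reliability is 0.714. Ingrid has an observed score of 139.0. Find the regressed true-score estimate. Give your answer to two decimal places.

Regress the observed score toward the mean by the unreliability: T̂ = 0.714·139.0 + 0.286·113.1 = 99.2460 + 32.3466 = 131.593.

131.59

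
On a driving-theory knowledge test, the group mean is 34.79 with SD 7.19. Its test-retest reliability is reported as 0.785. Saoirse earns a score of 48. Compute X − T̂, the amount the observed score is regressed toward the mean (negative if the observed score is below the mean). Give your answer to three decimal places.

2.840

Regress the observed score toward the mean by the unreliability: T̂ = 0.785·48 + 0.215·34.79 = 37.680 + 7.47985 = 45.15985.
X − T̂ = 48 − 45.1598 = 2.8402 → 2.840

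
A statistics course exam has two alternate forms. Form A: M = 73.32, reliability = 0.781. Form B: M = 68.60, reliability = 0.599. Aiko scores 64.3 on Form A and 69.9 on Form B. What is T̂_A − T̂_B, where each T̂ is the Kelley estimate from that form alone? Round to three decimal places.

-3.103

T̂_A = 0.781(64.3) + 0.219(73.32) = 66.27538
T̂_B = 0.599(69.9) + 0.401(68.60) = 69.37870
T̂_A − T̂_B = -3.10332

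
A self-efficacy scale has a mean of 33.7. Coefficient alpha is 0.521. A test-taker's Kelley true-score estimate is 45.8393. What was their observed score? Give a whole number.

T̂ = ρX + (1 − ρ)μ  ⇒  X = (T̂ − (1 − ρ)μ) / ρ
X = (45.8393 − 0.479 × 33.7) / 0.521 = (45.8393 − 16.1423) / 0.521 = 29.6970 / 0.521 = 57.00

57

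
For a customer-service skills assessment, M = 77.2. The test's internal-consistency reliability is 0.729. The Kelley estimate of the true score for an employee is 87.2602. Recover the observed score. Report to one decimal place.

T̂ = ρX + (1 − ρ)μ  ⇒  X = (T̂ − (1 − ρ)μ) / ρ
X = (87.2602 − 0.271 × 77.2) / 0.729 = (87.2602 − 20.9212) / 0.729 = 66.3390 / 0.729 = 91.000

91.0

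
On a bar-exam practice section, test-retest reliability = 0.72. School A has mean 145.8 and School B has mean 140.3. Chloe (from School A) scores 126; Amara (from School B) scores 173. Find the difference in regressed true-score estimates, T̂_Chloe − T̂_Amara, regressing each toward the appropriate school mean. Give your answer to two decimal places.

T̂_Chloe = 0.72(126) + 0.28(145.8) = 131.5440
T̂_Amara = 0.72(173) + 0.28(140.3) = 163.8440
Difference = 131.5440 − 163.8440 = -32.3000

-32.30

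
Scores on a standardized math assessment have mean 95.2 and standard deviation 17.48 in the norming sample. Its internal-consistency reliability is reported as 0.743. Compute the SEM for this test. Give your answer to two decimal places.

8.86

SEM = SD · √(1 − ρ) = 17.48 × √0.257 = 17.48 × 0.5070 = 8.862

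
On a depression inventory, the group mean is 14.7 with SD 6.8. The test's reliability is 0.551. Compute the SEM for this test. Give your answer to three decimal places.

4.557

SEM = SD · √(1 − ρ) = 6.8 × √0.449 = 6.8 × 0.6701 = 4.5565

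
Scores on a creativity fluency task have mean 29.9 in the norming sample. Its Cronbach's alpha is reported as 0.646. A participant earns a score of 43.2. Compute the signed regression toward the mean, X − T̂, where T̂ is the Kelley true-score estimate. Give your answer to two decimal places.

T̂ = 0.646(43.2) + 0.354(29.9) = 27.9072 + 10.5846 = 38.4918 → 38.492
X − T̂ = 43.2 − 38.492 = 4.708 → 4.71

4.71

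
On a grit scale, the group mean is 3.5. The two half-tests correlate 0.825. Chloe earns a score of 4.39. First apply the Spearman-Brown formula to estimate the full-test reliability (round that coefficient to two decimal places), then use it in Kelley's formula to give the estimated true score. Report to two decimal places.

4.30

Spearman-Brown: ρ = 2r/(1 + r) = 2(0.825)/(1 + 0.825) = 1.6500/1.825 = 0.9041 → 0.90
T̂ = 0.90(4.39) + 0.10(3.5) = 3.9510 + 0.350 = 4.301 → 4.30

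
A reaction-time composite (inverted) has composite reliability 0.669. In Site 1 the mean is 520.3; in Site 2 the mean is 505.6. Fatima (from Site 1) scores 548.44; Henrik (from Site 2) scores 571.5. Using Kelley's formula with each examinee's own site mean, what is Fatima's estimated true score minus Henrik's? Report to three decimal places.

T̂_Fatima = 0.669(548.44) + 0.331(520.3) = 539.12566
T̂_Henrik = 0.669(571.5) + 0.331(505.6) = 549.68710
Difference = 539.12566 − 549.68710 = -10.56144

-10.561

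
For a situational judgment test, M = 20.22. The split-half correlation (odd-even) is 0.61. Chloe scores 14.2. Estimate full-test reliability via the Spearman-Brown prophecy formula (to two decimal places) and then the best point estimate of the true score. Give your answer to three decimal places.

Spearman-Brown: ρ = 2r/(1 + r) = 2(0.61)/(1 + 0.61) = 1.220/1.61 = 0.7578 → 0.76
T̂ = 0.76(14.2) + 0.24(20.22) = 10.792 + 4.8528 = 15.6448 → 15.645

15.645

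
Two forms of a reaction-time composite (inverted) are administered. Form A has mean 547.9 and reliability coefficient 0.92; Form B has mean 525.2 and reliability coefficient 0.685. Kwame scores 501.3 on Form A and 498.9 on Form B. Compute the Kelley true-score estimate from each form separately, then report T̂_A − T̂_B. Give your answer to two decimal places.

-2.16

T̂_A = 0.92(501.3) + 0.08(547.9) = 505.0280
T̂_B = 0.685(498.9) + 0.315(525.2) = 507.1845
T̂_A − T̂_B = -2.1565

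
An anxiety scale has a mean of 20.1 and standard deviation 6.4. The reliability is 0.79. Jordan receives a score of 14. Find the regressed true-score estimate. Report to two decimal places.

T̂ = ρX + (1 − ρ)μ
  = 0.79 × 14 + 0.21 × 20.1
  = 11.06 + 4.221
  = 15.281
  ≈ 15.28

15.28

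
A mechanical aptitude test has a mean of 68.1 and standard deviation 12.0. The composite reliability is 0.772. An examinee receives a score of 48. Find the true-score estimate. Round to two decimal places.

52.58

T̂ = ρX + (1 − ρ)μ
  = 0.772 × 48 + 0.228 × 68.1
  = 37.056 + 15.5268
  = 52.583
  ≈ 52.58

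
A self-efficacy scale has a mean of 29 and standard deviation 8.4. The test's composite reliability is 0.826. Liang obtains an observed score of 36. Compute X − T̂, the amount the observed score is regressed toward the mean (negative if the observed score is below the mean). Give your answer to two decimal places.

1.22

T̂ = ρX + (1 − ρ)μ
  = 0.826 × 36 + 0.174 × 29
  = 29.736 + 5.046
  = 34.7820
  ≈ 34.782
X − T̂ = 36 − 34.782 = 1.218 → 1.22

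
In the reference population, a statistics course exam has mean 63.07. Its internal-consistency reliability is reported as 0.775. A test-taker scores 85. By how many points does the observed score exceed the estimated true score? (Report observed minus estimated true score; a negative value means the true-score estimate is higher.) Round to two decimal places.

4.93

T̂ = ρX + (1 − ρ)μ
  = 0.775 × 85 + 0.225 × 63.07
  = 65.875 + 14.19075
  = 80.0657
  ≈ 80.066
X − T̂ = 85 − 80.066 = 4.934 → 4.93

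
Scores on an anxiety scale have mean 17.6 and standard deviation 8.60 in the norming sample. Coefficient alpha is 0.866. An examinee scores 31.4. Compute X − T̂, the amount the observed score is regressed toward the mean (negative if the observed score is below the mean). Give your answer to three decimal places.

1.849

T̂ = 0.866(31.4) + 0.134(17.6) = 27.1924 + 2.3584 = 29.55080 → 29.5508
X − T̂ = 31.4 − 29.5508 = 1.8492 → 1.849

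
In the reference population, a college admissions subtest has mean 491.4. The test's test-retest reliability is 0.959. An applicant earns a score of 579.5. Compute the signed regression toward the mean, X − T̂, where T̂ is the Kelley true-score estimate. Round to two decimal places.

T̂ = 0.959(579.5) + 0.041(491.4) = 555.7405 + 20.1474 = 575.8879 → 575.888
X − T̂ = 579.5 − 575.888 = 3.612 → 3.61

3.61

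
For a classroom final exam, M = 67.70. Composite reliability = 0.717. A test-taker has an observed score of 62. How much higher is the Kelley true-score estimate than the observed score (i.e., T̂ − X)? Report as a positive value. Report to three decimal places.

1.613

T̂ = ρX + (1 − ρ)μ
  = 0.717 × 62 + 0.283 × 67.70
  = 44.454 + 19.15910
  = 63.61310
  ≈ 63.6131
T̂ − X = 63.6131 − 62 = 1.6131 → 1.613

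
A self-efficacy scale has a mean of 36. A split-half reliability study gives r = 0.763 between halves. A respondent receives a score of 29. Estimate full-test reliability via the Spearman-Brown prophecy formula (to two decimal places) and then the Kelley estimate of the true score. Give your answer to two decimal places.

29.91

Spearman-Brown: ρ = 2r/(1 + r) = 2(0.763)/(1 + 0.763) = 1.5260/1.763 = 0.8656 → 0.87
T̂ = ρX + (1 − ρ)μ
  = 0.87 × 29 + 0.13 × 36
  = 25.23 + 4.68
  = 29.910
  ≈ 29.91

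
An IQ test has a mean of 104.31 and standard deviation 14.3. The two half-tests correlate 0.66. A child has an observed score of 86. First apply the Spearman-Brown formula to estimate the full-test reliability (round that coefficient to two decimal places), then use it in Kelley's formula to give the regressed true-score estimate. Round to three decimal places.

Spearman-Brown: ρ = 2r/(1 + r) = 2(0.66)/(1 + 0.66) = 1.320/1.66 = 0.7952 → 0.80
T̂ = 0.80(86) + 0.20(104.31) = 68.80 + 20.8620 = 89.6620 → 89.662

89.662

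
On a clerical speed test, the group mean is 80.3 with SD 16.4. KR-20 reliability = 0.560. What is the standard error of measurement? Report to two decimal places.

SEM = SD · √(1 − ρ) = 16.4 × √0.440 = 16.4 × 0.6633 = 10.879

10.88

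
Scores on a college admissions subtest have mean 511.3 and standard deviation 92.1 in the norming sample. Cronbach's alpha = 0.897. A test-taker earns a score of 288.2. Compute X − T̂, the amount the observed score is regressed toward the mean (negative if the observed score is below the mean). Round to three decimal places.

-22.979

Kelley's formula gives T̂ = 0.897·288.2 + 0.103·511.3 = 258.5154 + 52.6639 = 311.17930.
X − T̂ = 288.2 − 311.1793 = -22.9793 → -22.979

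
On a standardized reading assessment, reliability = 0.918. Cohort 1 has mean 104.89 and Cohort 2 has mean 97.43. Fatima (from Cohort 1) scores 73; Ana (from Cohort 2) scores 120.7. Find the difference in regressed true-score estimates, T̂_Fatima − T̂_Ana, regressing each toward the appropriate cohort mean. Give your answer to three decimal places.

T̂_Fatima = 0.918(73) + 0.082(104.89) = 75.61498
T̂_Ana = 0.918(120.7) + 0.082(97.43) = 118.79186
Difference = 75.61498 − 118.79186 = -43.17688

-43.177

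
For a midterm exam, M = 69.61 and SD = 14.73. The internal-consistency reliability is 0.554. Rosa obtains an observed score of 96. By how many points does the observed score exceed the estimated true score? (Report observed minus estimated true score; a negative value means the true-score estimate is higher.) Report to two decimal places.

11.77

T̂ = ρX + (1 − ρ)μ
  = 0.554 × 96 + 0.446 × 69.61
  = 53.184 + 31.04606
  = 84.2301
  ≈ 84.230
X − T̂ = 96 − 84.230 = 11.770 → 11.77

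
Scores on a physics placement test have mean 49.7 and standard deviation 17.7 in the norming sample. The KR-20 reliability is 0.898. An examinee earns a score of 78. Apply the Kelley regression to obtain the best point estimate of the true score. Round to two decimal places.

T̂ = ρX + (1 − ρ)μ
  = 0.898 × 78 + 0.102 × 49.7
  = 70.044 + 5.0694
  = 75.113
  ≈ 75.11

75.11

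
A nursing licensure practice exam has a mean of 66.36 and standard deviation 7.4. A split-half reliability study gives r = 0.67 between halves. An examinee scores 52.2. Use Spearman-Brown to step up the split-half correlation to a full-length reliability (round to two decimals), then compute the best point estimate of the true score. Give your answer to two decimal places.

Spearman-Brown: ρ = 2r/(1 + r) = 2(0.67)/(1 + 0.67) = 1.340/1.67 = 0.8024 → 0.80
Regress the observed score toward the mean by the unreliability: T̂ = 0.80·52.2 + 0.20·66.36 = 41.760 + 13.2720 = 55.032.

55.03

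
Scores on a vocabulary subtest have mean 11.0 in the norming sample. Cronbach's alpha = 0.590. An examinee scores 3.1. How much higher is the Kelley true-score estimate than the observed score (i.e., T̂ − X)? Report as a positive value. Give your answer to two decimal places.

T̂ = 0.590(3.1) + 0.410(11.0) = 1.8290 + 4.5100 = 6.3390 → 6.339
T̂ − X = 6.339 − 3.1 = 3.239 → 3.24

3.24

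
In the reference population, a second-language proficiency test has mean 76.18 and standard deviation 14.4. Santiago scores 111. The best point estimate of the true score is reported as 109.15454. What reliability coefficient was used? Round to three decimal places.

0.947

T̂ = ρX + (1 − ρ)μ  ⇒  T̂ − μ = ρ(X − μ)
ρ = (T̂ − μ)/(X − μ) = (109.15454 − 76.18) / (111 − 76.18) = 32.97454 / 34.82 = 0.94700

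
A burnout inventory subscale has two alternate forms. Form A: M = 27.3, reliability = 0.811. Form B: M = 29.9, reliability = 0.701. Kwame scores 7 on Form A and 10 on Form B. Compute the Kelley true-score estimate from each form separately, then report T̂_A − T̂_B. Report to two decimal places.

T̂_A = 0.811(7) + 0.189(27.3) = 10.8367
T̂_B = 0.701(10) + 0.299(29.9) = 15.9501
T̂_A − T̂_B = -5.1134

-5.11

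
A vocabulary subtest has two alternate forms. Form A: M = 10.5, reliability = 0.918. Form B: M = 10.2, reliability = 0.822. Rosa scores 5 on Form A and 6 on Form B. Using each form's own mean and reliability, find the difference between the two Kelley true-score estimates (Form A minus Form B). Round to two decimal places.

T̂_A = 0.918(5) + 0.082(10.5) = 5.4510
T̂_B = 0.822(6) + 0.178(10.2) = 6.7476
T̂_A − T̂_B = -1.2966

-1.30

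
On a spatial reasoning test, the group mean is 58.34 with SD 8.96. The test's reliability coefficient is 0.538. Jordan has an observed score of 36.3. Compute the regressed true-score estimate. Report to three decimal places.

Weight the observed score by reliability and the mean by (1 − reliability): T̂ = 0.538·36.3 + 0.462·58.34 = 19.5294 + 26.95308 = 46.4825.

46.482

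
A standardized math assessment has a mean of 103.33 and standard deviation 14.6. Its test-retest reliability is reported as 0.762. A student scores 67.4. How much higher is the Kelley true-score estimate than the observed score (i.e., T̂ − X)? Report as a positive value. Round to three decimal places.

T̂ = 0.762(67.4) + 0.238(103.33) = 51.3588 + 24.59254 = 75.95134 → 75.9513
T̂ − X = 75.9513 − 67.4 = 8.5513 → 8.551

8.551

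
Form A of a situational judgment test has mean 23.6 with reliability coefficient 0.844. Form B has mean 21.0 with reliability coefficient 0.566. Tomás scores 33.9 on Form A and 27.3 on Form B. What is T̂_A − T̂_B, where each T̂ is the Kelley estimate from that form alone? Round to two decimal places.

T̂_A = 0.844(33.9) + 0.156(23.6) = 32.2932
T̂_B = 0.566(27.3) + 0.434(21.0) = 24.5658
T̂_A − T̂_B = 7.7274

7.73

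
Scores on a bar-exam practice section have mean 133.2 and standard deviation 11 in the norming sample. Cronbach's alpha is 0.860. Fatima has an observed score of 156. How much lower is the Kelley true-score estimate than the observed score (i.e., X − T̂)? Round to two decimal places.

Kelley's formula gives T̂ = 0.860·156 + 0.140·133.2 = 134.160 + 18.6480 = 152.8080.
X − T̂ = 156 − 152.808 = 3.192 → 3.19

3.19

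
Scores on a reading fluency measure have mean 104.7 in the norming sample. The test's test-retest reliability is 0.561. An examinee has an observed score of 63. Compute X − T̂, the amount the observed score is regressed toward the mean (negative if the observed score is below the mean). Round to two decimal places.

-18.31

Kelley's formula gives T̂ = 0.561·63 + 0.439·104.7 = 35.343 + 45.9633 = 81.3063.
X − T̂ = 63 − 81.306 = -18.306 → -18.31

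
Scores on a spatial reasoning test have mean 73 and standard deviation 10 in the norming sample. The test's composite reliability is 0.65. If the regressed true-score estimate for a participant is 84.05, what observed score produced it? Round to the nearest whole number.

90

T̂ = ρX + (1 − ρ)μ  ⇒  X = (T̂ − (1 − ρ)μ) / ρ
X = (84.05 − 0.35 × 73) / 0.65 = (84.05 − 25.55) / 0.65 = 58.50 / 0.65 = 90.00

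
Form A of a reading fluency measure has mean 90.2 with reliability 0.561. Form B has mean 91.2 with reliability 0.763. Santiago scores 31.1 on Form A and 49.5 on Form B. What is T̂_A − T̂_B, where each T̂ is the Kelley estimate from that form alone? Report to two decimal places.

T̂_A = 0.561(31.1) + 0.439(90.2) = 57.0449
T̂_B = 0.763(49.5) + 0.237(91.2) = 59.3829
T̂_A − T̂_B = -2.3380

-2.34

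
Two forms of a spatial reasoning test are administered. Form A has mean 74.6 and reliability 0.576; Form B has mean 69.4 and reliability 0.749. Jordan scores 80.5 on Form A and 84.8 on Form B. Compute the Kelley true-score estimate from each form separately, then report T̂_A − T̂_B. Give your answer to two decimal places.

-2.94

T̂_A = 0.576(80.5) + 0.424(74.6) = 77.9984
T̂_B = 0.749(84.8) + 0.251(69.4) = 80.9346
T̂_A − T̂_B = -2.9362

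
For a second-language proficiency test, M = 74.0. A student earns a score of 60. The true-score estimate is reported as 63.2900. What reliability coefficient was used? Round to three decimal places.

T̂ = ρX + (1 − ρ)μ  ⇒  T̂ − μ = ρ(X − μ)
ρ = (T̂ − μ)/(X − μ) = (63.2900 − 74.0) / (60 − 74.0) = -10.7100 / -14.0 = 0.76500

0.765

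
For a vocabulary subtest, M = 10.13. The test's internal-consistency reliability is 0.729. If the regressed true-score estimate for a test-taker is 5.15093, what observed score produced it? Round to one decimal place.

3.3

T̂ = ρX + (1 − ρ)μ  ⇒  X = (T̂ − (1 − ρ)μ) / ρ
X = (5.15093 − 0.271 × 10.13) / 0.729 = (5.15093 − 2.74523) / 0.729 = 2.40570 / 0.729 = 3.300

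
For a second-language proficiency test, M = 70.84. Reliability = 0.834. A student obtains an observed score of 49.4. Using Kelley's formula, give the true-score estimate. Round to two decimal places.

Weight the observed score by reliability and the mean by (1 − reliability): T̂ = 0.834·49.4 + 0.166·70.84 = 41.1996 + 11.75944 = 52.959.

52.96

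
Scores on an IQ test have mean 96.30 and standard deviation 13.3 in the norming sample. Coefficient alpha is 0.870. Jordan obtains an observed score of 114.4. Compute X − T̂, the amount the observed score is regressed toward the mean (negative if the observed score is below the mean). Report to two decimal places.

T̂ = 0.870(114.4) + 0.130(96.30) = 99.5280 + 12.51900 = 112.0470 → 112.047
X − T̂ = 114.4 − 112.047 = 2.353 → 2.35

2.35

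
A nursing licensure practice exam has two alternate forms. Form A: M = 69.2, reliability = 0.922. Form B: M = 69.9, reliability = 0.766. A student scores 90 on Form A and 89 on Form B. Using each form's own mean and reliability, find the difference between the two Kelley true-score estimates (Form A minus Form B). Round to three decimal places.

T̂_A = 0.922(90) + 0.078(69.2) = 88.37760
T̂_B = 0.766(89) + 0.234(69.9) = 84.53060
T̂_A − T̂_B = 3.84700

3.847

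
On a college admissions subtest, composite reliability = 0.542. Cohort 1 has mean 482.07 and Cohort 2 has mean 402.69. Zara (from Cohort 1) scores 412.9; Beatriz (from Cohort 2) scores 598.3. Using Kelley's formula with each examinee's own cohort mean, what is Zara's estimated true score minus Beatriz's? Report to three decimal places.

-64.131

T̂_Zara = 0.542(412.9) + 0.458(482.07) = 444.57986
T̂_Beatriz = 0.542(598.3) + 0.458(402.69) = 508.71062
Difference = 444.57986 − 508.71062 = -64.13076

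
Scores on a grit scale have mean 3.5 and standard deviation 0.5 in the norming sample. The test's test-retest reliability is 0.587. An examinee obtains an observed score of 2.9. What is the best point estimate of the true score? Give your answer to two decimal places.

3.15

T̂ = ρX + (1 − ρ)μ
  = 0.587 × 2.9 + 0.413 × 3.5
  = 1.7023 + 1.4455
  = 3.148
  ≈ 3.15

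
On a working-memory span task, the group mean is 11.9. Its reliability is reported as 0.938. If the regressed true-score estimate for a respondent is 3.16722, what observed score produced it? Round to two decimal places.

2.59

T̂ = ρX + (1 − ρ)μ  ⇒  X = (T̂ − (1 − ρ)μ) / ρ
X = (3.16722 − 0.062 × 11.9) / 0.938 = (3.16722 − 0.7378) / 0.938 = 2.42942 / 0.938 = 2.5900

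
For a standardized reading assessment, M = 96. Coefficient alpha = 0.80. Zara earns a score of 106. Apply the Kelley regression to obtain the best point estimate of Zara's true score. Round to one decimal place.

T̂ = 0.80(106) + 0.20(96) = 84.80 + 19.20 = 104.00 → 104.0

104.0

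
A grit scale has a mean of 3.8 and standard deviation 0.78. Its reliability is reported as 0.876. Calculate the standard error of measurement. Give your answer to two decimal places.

0.27

SEM = SD · √(1 − ρ) = 0.78 × √0.124 = 0.78 × 0.3521 = 0.275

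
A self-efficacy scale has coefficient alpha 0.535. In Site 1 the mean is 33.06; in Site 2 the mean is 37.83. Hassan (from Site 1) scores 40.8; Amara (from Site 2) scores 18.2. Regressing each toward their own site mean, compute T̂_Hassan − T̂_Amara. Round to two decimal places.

9.87

T̂_Hassan = 0.535(40.8) + 0.465(33.06) = 37.2009
T̂_Amara = 0.535(18.2) + 0.465(37.83) = 27.3280
Difference = 37.2009 − 27.3280 = 9.8729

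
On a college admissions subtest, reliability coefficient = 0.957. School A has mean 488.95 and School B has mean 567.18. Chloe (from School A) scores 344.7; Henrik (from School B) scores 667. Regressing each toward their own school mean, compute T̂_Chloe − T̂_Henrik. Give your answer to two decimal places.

T̂_Chloe = 0.957(344.7) + 0.043(488.95) = 350.9027
T̂_Henrik = 0.957(667) + 0.043(567.18) = 662.7077
Difference = 350.9027 − 662.7077 = -311.8050

-311.80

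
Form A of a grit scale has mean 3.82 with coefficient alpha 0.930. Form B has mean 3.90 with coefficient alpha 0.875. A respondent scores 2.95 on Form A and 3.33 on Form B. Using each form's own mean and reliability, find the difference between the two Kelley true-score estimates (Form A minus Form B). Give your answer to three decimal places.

-0.390

T̂_A = 0.930(2.95) + 0.070(3.82) = 3.01090
T̂_B = 0.875(3.33) + 0.125(3.90) = 3.40125
T̂_A − T̂_B = -0.39035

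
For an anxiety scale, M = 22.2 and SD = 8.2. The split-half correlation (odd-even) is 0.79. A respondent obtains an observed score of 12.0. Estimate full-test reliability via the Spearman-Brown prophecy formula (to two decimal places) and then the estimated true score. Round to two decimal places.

13.22

Spearman-Brown: ρ = 2r/(1 + r) = 2(0.79)/(1 + 0.79) = 1.580/1.79 = 0.8827 → 0.88
T̂ = 0.88(12.0) + 0.12(22.2) = 10.560 + 2.664 = 13.224 → 13.22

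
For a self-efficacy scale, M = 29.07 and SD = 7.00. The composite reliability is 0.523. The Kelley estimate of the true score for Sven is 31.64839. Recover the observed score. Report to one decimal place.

T̂ = ρX + (1 − ρ)μ  ⇒  X = (T̂ − (1 − ρ)μ) / ρ
X = (31.64839 − 0.477 × 29.07) / 0.523 = (31.64839 − 13.86639) / 0.523 = 17.78200 / 0.523 = 34.000

34.0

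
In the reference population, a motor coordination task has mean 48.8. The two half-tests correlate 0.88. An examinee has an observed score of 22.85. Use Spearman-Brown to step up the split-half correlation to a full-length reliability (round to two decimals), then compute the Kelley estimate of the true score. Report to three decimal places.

24.407

Spearman-Brown: ρ = 2r/(1 + r) = 2(0.88)/(1 + 0.88) = 1.760/1.88 = 0.9362 → 0.94
Regress the observed score toward the mean by the unreliability: T̂ = 0.94·22.85 + 0.06·48.8 = 21.4790 + 2.928 = 24.4070.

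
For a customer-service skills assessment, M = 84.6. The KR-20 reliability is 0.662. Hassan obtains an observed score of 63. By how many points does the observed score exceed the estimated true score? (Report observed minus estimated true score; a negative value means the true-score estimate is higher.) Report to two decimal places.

-7.30

Weight the observed score by reliability and the mean by (1 − reliability): T̂ = 0.662·63 + 0.338·84.6 = 41.706 + 28.5948 = 70.3008.
X − T̂ = 63 − 70.301 = -7.301 → -7.30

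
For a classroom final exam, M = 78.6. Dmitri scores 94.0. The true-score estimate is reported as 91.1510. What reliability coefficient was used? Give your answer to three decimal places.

T̂ = ρX + (1 − ρ)μ  ⇒  T̂ − μ = ρ(X − μ)
ρ = (T̂ − μ)/(X − μ) = (91.1510 − 78.6) / (94.0 − 78.6) = 12.5510 / 15.4 = 0.81500

0.815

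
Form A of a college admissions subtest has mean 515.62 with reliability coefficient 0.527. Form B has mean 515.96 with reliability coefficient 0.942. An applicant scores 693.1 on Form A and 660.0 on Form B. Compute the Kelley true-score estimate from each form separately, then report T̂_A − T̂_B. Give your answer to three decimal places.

T̂_A = 0.527(693.1) + 0.473(515.62) = 609.15196
T̂_B = 0.942(660.0) + 0.058(515.96) = 651.64568
T̂_A − T̂_B = -42.49372

-42.494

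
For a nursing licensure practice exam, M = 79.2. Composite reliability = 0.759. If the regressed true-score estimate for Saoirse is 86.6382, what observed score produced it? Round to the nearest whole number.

T̂ = ρX + (1 − ρ)μ  ⇒  X = (T̂ − (1 − ρ)μ) / ρ
X = (86.6382 − 0.241 × 79.2) / 0.759 = (86.6382 − 19.0872) / 0.759 = 67.5510 / 0.759 = 89.00

89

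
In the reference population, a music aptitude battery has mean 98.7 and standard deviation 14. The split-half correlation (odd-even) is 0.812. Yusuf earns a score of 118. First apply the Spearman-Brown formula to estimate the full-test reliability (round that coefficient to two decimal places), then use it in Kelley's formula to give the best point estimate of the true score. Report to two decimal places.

116.07

Spearman-Brown: ρ = 2r/(1 + r) = 2(0.812)/(1 + 0.812) = 1.6240/1.812 = 0.8962 → 0.90
T̂ = ρX + (1 − ρ)μ
  = 0.90 × 118 + 0.10 × 98.7
  = 106.20 + 9.870
  = 116.070
  ≈ 116.07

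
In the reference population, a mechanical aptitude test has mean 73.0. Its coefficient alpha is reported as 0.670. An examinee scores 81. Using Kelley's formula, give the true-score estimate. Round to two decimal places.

Kelley's formula gives T̂ = 0.670·81 + 0.330·73.0 = 54.270 + 24.0900 = 78.360.

78.36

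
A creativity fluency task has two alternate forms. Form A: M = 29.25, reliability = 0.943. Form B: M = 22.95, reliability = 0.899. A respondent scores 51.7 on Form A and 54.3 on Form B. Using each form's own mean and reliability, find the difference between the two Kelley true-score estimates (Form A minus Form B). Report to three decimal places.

-0.713

T̂_A = 0.943(51.7) + 0.057(29.25) = 50.42035
T̂_B = 0.899(54.3) + 0.101(22.95) = 51.13365
T̂_A − T̂_B = -0.71330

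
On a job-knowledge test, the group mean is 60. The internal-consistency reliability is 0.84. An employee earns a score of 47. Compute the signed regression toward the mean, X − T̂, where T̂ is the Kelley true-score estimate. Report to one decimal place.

-2.1

Regress the observed score toward the mean by the unreliability: T̂ = 0.84·47 + 0.16·60 = 39.48 + 9.60 = 49.080.
X − T̂ = 47 − 49.08 = -2.08 → -2.1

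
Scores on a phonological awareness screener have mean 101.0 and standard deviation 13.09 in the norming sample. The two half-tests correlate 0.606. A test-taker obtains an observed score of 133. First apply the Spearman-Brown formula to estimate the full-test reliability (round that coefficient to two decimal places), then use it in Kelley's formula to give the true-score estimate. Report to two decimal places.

Spearman-Brown: ρ = 2r/(1 + r) = 2(0.606)/(1 + 0.606) = 1.2120/1.606 = 0.7547 → 0.75
T̂ = 0.75(133) + 0.25(101.0) = 99.75 + 25.250 = 125.000 → 125.00

125.00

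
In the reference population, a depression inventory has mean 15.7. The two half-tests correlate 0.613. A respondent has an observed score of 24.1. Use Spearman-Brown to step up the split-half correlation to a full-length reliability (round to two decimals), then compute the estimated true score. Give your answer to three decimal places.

Spearman-Brown: ρ = 2r/(1 + r) = 2(0.613)/(1 + 0.613) = 1.2260/1.613 = 0.7601 → 0.76
T̂ = 0.76(24.1) + 0.24(15.7) = 18.316 + 3.768 = 22.0840 → 22.084

22.084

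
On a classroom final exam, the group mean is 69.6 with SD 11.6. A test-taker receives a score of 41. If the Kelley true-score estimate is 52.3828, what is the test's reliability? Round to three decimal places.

0.602

T̂ = ρX + (1 − ρ)μ  ⇒  T̂ − μ = ρ(X − μ)
ρ = (T̂ − μ)/(X − μ) = (52.3828 − 69.6) / (41 − 69.6) = -17.2172 / -28.6 = 0.60200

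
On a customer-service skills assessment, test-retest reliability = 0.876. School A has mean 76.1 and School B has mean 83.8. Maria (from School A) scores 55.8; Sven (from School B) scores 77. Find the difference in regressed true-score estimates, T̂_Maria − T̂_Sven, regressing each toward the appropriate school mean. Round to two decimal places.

T̂_Maria = 0.876(55.8) + 0.124(76.1) = 58.3172
T̂_Sven = 0.876(77) + 0.124(83.8) = 77.8432
Difference = 58.3172 − 77.8432 = -19.5260

-19.53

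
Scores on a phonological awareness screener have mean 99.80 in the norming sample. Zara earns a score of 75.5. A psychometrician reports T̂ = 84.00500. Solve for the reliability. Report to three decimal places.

0.650

T̂ = ρX + (1 − ρ)μ  ⇒  T̂ − μ = ρ(X − μ)
ρ = (T̂ − μ)/(X − μ) = (84.00500 − 99.80) / (75.5 − 99.80) = -15.79500 / -24.30 = 0.65000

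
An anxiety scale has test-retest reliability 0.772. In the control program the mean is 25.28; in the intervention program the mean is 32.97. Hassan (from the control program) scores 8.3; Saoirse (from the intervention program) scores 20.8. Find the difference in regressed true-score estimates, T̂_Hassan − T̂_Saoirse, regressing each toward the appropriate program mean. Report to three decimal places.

-11.403

T̂_Hassan = 0.772(8.3) + 0.228(25.28) = 12.17144
T̂_Saoirse = 0.772(20.8) + 0.228(32.97) = 23.57476
Difference = 12.17144 − 23.57476 = -11.40332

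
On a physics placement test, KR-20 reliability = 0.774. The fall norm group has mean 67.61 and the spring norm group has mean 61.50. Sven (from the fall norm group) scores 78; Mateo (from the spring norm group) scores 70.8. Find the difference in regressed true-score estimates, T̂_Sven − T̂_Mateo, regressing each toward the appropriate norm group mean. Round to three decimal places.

T̂_Sven = 0.774(78) + 0.226(67.61) = 75.65186
T̂_Mateo = 0.774(70.8) + 0.226(61.50) = 68.69820
Difference = 75.65186 − 68.69820 = 6.95366

6.954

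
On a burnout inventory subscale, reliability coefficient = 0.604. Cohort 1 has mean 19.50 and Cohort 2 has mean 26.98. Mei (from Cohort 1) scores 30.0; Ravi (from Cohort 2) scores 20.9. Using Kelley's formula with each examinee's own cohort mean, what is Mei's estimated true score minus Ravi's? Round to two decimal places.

2.53

T̂_Mei = 0.604(30.0) + 0.396(19.50) = 25.8420
T̂_Ravi = 0.604(20.9) + 0.396(26.98) = 23.3077
Difference = 25.8420 − 23.3077 = 2.5343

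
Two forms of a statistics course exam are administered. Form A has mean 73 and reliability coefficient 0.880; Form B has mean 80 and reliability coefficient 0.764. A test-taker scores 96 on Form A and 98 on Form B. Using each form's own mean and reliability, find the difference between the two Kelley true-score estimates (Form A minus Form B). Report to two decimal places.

T̂_A = 0.880(96) + 0.120(73) = 93.2400
T̂_B = 0.764(98) + 0.236(80) = 93.7520
T̂_A − T̂_B = -0.5120

-0.51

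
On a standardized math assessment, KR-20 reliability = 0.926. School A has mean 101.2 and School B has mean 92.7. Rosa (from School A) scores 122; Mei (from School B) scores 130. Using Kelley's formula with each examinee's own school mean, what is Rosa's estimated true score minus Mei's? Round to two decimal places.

T̂_Rosa = 0.926(122) + 0.074(101.2) = 120.4608
T̂_Mei = 0.926(130) + 0.074(92.7) = 127.2398
Difference = 120.4608 − 127.2398 = -6.7790

-6.78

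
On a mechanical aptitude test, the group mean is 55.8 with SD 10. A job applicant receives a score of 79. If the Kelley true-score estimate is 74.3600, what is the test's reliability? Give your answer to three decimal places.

T̂ = ρX + (1 − ρ)μ  ⇒  T̂ − μ = ρ(X − μ)
ρ = (T̂ − μ)/(X − μ) = (74.3600 − 55.8) / (79 − 55.8) = 18.5600 / 23.2 = 0.80000

0.800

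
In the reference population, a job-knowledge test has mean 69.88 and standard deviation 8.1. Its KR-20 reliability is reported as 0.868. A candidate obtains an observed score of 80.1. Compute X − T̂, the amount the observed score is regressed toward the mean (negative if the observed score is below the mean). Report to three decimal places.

1.349

T̂ = ρX + (1 − ρ)μ
  = 0.868 × 80.1 + 0.132 × 69.88
  = 69.5268 + 9.22416
  = 78.75096
  ≈ 78.7510
X − T̂ = 80.1 − 78.7510 = 1.3490 → 1.349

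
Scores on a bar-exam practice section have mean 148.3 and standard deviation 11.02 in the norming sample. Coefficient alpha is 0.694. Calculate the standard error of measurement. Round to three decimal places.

SEM = SD · √(1 − ρ) = 11.02 × √0.306 = 11.02 × 0.5532 = 6.0960

6.096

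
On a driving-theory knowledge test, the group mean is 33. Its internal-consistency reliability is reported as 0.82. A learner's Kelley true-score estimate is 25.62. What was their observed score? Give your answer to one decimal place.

T̂ = ρX + (1 − ρ)μ  ⇒  X = (T̂ − (1 − ρ)μ) / ρ
X = (25.62 − 0.18 × 33) / 0.82 = (25.62 − 5.94) / 0.82 = 19.68 / 0.82 = 24.000

24.0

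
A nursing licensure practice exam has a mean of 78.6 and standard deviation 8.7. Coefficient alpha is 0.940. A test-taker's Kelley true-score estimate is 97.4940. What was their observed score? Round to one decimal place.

98.7

T̂ = ρX + (1 − ρ)μ  ⇒  X = (T̂ − (1 − ρ)μ) / ρ
X = (97.4940 − 0.060 × 78.6) / 0.940 = (97.4940 − 4.7160) / 0.940 = 92.7780 / 0.940 = 98.700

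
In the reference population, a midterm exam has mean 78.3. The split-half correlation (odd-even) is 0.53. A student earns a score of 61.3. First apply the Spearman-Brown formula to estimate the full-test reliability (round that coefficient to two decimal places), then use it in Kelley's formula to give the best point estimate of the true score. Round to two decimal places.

66.57

Spearman-Brown: ρ = 2r/(1 + r) = 2(0.53)/(1 + 0.53) = 1.060/1.53 = 0.6928 → 0.69
Weight the observed score by reliability and the mean by (1 − reliability): T̂ = 0.69·61.3 + 0.31·78.3 = 42.297 + 24.273 = 66.570.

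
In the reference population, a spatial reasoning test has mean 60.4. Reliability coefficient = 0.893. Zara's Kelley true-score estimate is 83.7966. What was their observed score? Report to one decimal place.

86.6

T̂ = ρX + (1 − ρ)μ  ⇒  X = (T̂ − (1 − ρ)μ) / ρ
X = (83.7966 − 0.107 × 60.4) / 0.893 = (83.7966 − 6.4628) / 0.893 = 77.3338 / 0.893 = 86.600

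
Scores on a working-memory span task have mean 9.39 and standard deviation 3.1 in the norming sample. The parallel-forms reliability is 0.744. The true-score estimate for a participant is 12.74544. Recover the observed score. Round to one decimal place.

T̂ = ρX + (1 − ρ)μ  ⇒  X = (T̂ − (1 − ρ)μ) / ρ
X = (12.74544 − 0.256 × 9.39) / 0.744 = (12.74544 − 2.40384) / 0.744 = 10.34160 / 0.744 = 13.900

13.9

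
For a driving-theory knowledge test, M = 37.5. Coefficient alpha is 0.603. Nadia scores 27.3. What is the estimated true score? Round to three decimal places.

31.349

T̂ = 0.603(27.3) + 0.397(37.5) = 16.4619 + 14.8875 = 31.3494 → 31.349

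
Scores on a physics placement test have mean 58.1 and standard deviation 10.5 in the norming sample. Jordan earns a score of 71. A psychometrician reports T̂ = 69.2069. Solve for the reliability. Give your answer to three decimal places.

0.861

T̂ = ρX + (1 − ρ)μ  ⇒  T̂ − μ = ρ(X − μ)
ρ = (T̂ − μ)/(X − μ) = (69.2069 − 58.1) / (71 − 58.1) = 11.1069 / 12.9 = 0.86100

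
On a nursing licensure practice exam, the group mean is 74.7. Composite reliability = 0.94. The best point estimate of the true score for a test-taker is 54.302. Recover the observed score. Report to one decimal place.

T̂ = ρX + (1 − ρ)μ  ⇒  X = (T̂ − (1 − ρ)μ) / ρ
X = (54.302 − 0.06 × 74.7) / 0.94 = (54.302 − 4.482) / 0.94 = 49.820 / 0.94 = 53.000

53.0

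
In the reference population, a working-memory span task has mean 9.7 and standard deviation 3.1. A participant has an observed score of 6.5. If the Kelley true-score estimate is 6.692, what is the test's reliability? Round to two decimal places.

T̂ = ρX + (1 − ρ)μ  ⇒  T̂ − μ = ρ(X − μ)
ρ = (T̂ − μ)/(X − μ) = (6.692 − 9.7) / (6.5 − 9.7) = -3.008 / -3.2 = 0.9400

0.94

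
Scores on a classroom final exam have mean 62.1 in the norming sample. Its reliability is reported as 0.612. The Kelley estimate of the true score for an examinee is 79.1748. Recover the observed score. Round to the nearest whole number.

90

T̂ = ρX + (1 − ρ)μ  ⇒  X = (T̂ − (1 − ρ)μ) / ρ
X = (79.1748 − 0.388 × 62.1) / 0.612 = (79.1748 − 24.0948) / 0.612 = 55.0800 / 0.612 = 90.00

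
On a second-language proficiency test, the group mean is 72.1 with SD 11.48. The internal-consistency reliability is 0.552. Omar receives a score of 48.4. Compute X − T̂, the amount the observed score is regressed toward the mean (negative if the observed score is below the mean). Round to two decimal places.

Kelley's formula gives T̂ = 0.552·48.4 + 0.448·72.1 = 26.7168 + 32.3008 = 59.0176.
X − T̂ = 48.4 − 59.018 = -10.618 → -10.62

-10.62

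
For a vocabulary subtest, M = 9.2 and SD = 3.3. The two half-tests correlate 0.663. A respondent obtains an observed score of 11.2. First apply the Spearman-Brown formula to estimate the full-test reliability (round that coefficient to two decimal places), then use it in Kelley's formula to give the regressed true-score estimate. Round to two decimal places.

10.80

Spearman-Brown: ρ = 2r/(1 + r) = 2(0.663)/(1 + 0.663) = 1.3260/1.663 = 0.7974 → 0.80
T̂ = 0.80(11.2) + 0.20(9.2) = 8.960 + 1.840 = 10.800 → 10.80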